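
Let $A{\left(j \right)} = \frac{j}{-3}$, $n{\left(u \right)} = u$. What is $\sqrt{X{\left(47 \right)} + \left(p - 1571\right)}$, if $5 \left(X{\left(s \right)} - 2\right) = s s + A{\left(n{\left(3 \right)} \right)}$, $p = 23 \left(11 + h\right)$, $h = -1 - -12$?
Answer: $\frac{i \sqrt{15535}}{5} \approx 24.928 i$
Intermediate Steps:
$h = 11$ ($h = -1 + 12 = 11$)
$A{\left(j \right)} = - \frac{j}{3}$ ($A{\left(j \right)} = j \left(- \frac{1}{3}\right) = - \frac{j}{3}$)
$p = 506$ ($p = 23 \left(11 + 11\right) = 23 \cdot 22 = 506$)
$X{\left(s \right)} = \frac{9}{5} + \frac{s^{2}}{5}$ ($X{\left(s \right)} = 2 + \frac{s s - 1}{5} = 2 + \frac{s^{2} - 1}{5} = 2 + \frac{-1 + s^{2}}{5} = 2 + \left(- \frac{1}{5} + \frac{s^{2}}{5}\right) = \frac{9}{5} + \frac{s^{2}}{5}$)
$\sqrt{X{\left(47 \right)} + \left(p - 1571\right)} = \sqrt{\left(\frac{9}{5} + \frac{47^{2}}{5}\right) + \left(506 - 1571\right)} = \sqrt{\left(\frac{9}{5} + \frac{1}{5} \cdot 2209\right) - 1065} = \sqrt{\left(\frac{9}{5} + \frac{2209}{5}\right) - 1065} = \sqrt{\frac{2218}{5} - 1065} = \sqrt{- \frac{3107}{5}} = \frac{i \sqrt{15535}}{5}$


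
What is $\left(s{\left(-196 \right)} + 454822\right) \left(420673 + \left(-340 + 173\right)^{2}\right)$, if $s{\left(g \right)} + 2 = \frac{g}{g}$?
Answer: $204015417402$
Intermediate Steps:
$s{\left(g \right)} = -1$ ($s{\left(g \right)} = -2 + \frac{g}{g} = -2 + 1 = -1$)
$\left(s{\left(-196 \right)} + 454822\right) \left(420673 + \left(-340 + 173\right)^{2}\right) = \left(-1 + 454822\right) \left(420673 + \left(-340 + 173\right)^{2}\right) = 454821 \left(420673 + \left(-167\right)^{2}\right) = 454821 \left(420673 + 27889\right) = 454821 \cdot 448562 = 204015417402$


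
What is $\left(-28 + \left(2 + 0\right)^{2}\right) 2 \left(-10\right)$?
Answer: $480$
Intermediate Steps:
$\left(-28 + \left(2 + 0\right)^{2}\right) 2 \left(-10\right) = \left(-28 + 2^{2}\right) \left(-20\right) = \left(-28 + 4\right) \left(-20\right) = \left(-24\right) \left(-20\right) = 480$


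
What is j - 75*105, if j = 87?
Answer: -7788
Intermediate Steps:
j - 75*105 = 87 - 75*105 = 87 - 7875 = -7788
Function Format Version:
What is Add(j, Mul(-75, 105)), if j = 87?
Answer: -7788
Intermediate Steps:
Add(j, Mul(-75, 105)) = Add(87, Mul(-75, 105)) = Add(87, -7875) = -7788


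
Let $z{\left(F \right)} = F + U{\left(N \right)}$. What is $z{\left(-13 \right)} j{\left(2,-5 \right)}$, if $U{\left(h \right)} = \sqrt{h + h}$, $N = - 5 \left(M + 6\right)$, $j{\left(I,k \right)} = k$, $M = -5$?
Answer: $65 - 5 i \sqrt{10} \approx 65.0 - 15.811 i$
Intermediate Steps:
$N = -5$ ($N = - 5 \left(-5 + 6\right) = \left(-5\right) 1 = -5$)
$U{\left(h \right)} = \sqrt{2} \sqrt{h}$ ($U{\left(h \right)} = \sqrt{2 h} = \sqrt{2} \sqrt{h}$)
$z{\left(F \right)} = F + i \sqrt{10}$ ($z{\left(F \right)} = F + \sqrt{2} \sqrt{-5} = F + \sqrt{2} i \sqrt{5} = F + i \sqrt{10}$)
$z{\left(-13 \right)} j{\left(2,-5 \right)} = \left(-13 + i \sqrt{10}\right) \left(-5\right) = 65 - 5 i \sqrt{10}$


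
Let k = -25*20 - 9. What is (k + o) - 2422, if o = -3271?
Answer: -6202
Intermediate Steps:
k = -509 (k = -500 - 9 = -509)
(k + o) - 2422 = (-509 - 3271) - 2422 = -3780 - 2422 = -6202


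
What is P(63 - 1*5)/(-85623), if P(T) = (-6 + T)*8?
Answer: -416/85623 ≈ -0.0048585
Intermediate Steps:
P(T) = -48 + 8*T
P(63 - 1*5)/(-85623) = (-48 + 8*(63 - 1*5))/(-85623) = (-48 + 8*(63 - 5))*(-1/85623) = (-48 + 8*58)*(-1/85623) = (-48 + 464)*(-1/85623) = 416*(-1/85623) = -416/85623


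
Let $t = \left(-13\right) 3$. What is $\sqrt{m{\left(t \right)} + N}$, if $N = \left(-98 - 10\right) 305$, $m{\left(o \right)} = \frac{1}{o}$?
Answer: $\frac{i \sqrt{50101779}}{39} \approx 181.49 i$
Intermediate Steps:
$t = -39$
$N = -32940$ ($N = \left(-108\right) 305 = -32940$)
$\sqrt{m{\left(t \right)} + N} = \sqrt{\frac{1}{-39} - 32940} = \sqrt{- \frac{1}{39} - 32940} = \sqrt{- \frac{1284661}{39}} = \frac{i \sqrt{50101779}}{39}$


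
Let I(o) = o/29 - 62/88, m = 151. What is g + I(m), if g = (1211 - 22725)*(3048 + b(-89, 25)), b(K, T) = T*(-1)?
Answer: -82986979127/1276 ≈ -6.5037e+7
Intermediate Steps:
b(K, T) = -T
I(o) = -31/44 + o/29 (I(o) = o*(1/29) - 62*1/88 = o/29 - 31/44 = -31/44 + o/29)
g = -65036822 (g = (1211 - 22725)*(3048 - 1*25) = -21514*(3048 - 25) = -21514*3023 = -65036822)
g + I(m) = -65036822 + (-31/44 + (1/29)*151) = -65036822 + (-31/44 + 151/29) = -65036822 + 5745/1276 = -82986979127/1276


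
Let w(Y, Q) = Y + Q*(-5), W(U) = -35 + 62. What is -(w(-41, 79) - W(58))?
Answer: 463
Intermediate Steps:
W(U) = 27
w(Y, Q) = Y - 5*Q
-(w(-41, 79) - W(58)) = -((-41 - 5*79) - 1*27) = -((-41 - 395) - 27) = -(-436 - 27) = -1*(-463) = 463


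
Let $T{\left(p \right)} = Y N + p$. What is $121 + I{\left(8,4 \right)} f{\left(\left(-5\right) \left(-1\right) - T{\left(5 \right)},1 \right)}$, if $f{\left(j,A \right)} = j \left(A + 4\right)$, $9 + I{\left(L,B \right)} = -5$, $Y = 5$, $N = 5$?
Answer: $1871$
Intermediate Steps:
$T{\left(p \right)} = 25 + p$ ($T{\left(p \right)} = 5 \cdot 5 + p = 25 + p$)
$I{\left(L,B \right)} = -14$ ($I{\left(L,B \right)} = -9 - 5 = -14$)
$f{\left(j,A \right)} = j \left(4 + A\right)$
$121 + I{\left(8,4 \right)} f{\left(\left(-5\right) \left(-1\right) - T{\left(5 \right)},1 \right)} = 121 - 14 \left(\left(-5\right) \left(-1\right) - \left(25 + 5\right)\right) \left(4 + 1\right) = 121 - 14 \left(5 - 30\right) 5 = 121 - 14 \left(\left(-25\right) 5\right) = 121 - -1750 = 121 + 1750 = 1871$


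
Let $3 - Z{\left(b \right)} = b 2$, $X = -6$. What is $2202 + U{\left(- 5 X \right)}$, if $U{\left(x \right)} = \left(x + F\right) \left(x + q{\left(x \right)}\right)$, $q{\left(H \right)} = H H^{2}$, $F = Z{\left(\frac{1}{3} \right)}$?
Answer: $876172$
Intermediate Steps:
$Z{\left(b \right)} = 3 - 2 b$ ($Z{\left(b \right)} = 3 - b 2 = 3 - 2 b$)
$F = \frac{7}{3}$ ($F = 3 - \frac{2}{3} = \frac{7}{3} \approx 2.3333$)
$q{\left(H \right)} = H^{3}$
$U{\left(x \right)} = \left(\frac{7}{3} + x\right) \left(x + x^{3}\right)$ ($U{\left(x \right)} = \left(x + \frac{7}{3}\right) \left(x + x^{3}\right) = \left(\frac{7}{3} + x\right) \left(x + x^{3}\right)$)
$2202 + U{\left(- 5 X \right)} = 2202 + \frac{\left(-5\right) \left(-6\right) \left(7 + 3 \left(\left(-5\right) \left(-6\right)\right) + 3 \left(\left(-5\right) \left(-6\right)\right)^{3} + 7 \left(\left(-5\right) \left(-6\right)\right)^{2}\right)}{3} = 2202 + \frac{1}{3} \cdot 30 \left(7 + 3 \cdot 30 + 3 \cdot 30^{3} + 7 \cdot 30^{2}\right) = 2202 + \frac{1}{3} \cdot 30 \left(7 + 90 + 3 \cdot 27000 + 7 \cdot 900\right) = 2202 + \frac{1}{3} \cdot 30 \left(7 + 90 + 81000 + 6300\right) = 2202 + \frac{1}{3} \cdot 30 \cdot 87397 = 2202 + 873970 = 876172$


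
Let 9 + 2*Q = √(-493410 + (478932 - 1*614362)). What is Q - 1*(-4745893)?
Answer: 9491777/2 + I*√157210 ≈ 4.7459e+6 + 396.5*I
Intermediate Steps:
Q = -9/2 + I*√157210 (Q = -9/2 + √(-493410 + (478932 - 1*614362))/2 = -9/2 + √(-493410 + (478932 - 614362))/2 = -9/2 + √(-493410 - 135430)/2 = -9/2 + √(-628840)/2 = -9/2 + (2*I*√157210)/2 = -9/2 + I*√157210 ≈ -4.5 + 396.5*I)
Q - 1*(-4745893) = (-9/2 + I*√157210) - 1*(-4745893) = (-9/2 + I*√157210) + 4745893 = 9491777/2 + I*√157210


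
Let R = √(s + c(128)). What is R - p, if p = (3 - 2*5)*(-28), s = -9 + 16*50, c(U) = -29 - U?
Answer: -196 + √634 ≈ -170.82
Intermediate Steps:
s = 791 (s = -9 + 800 = 791)
R = √634 (R = √(791 + (-29 - 1*128)) = √(791 + (-29 - 128)) = √(791 - 157) = √634 ≈ 25.179)
p = 196 (p = (3 - 10)*(-28) = -7*(-28) = 196)
R - p = √634 - 1*196 = √634 - 196 = -196 + √634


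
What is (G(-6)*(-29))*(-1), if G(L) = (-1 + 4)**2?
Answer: 261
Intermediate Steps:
G(L) = 9 (G(L) = 3**2 = 9)
(G(-6)*(-29))*(-1) = (9*(-29))*(-1) = -261*(-1) = 261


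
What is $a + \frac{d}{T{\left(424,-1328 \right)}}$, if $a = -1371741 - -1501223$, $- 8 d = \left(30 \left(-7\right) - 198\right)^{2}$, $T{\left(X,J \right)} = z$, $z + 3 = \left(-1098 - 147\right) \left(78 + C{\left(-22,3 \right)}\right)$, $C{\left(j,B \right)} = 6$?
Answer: $\frac{4513878938}{34861} \approx 1.2948 \cdot 10^{5}$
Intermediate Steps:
$z = -104583$ ($z = -3 + \left(-1098 - 147\right) \left(78 + 6\right) = -3 - 104580 = -104583$)
$T{\left(X,J \right)} = -104583$
$d = -20808$ ($d = - \frac{\left(30 \left(-7\right) - 198\right)^{2}}{8} = - \frac{\left(-210 - 198\right)^{2}}{8} = - \frac{\left(-408\right)^{2}}{8} = \left(- \frac{1}{8}\right) 166464 = -20808$)
$a = 129482$ ($a = -1371741 + 1501223 = 129482$)
$a + \frac{d}{T{\left(424,-1328 \right)}} = 129482 - \frac{20808}{-104583} = 129482 - - \frac{6936}{34861} = 129482 + \frac{6936}{34861} = \frac{4513878938}{34861}$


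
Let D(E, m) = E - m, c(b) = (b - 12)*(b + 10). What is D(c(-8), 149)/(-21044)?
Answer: 189/21044 ≈ 0.0089812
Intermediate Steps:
c(b) = (-12 + b)*(10 + b)
D(c(-8), 149)/(-21044) = ((-120 + (-8)² - 2*(-8)) - 1*149)/(-21044) = ((-120 + 64 + 16) - 149)*(-1/21044) = (-40 - 149)*(-1/21044) = -189*(-1/21044) = 189/21044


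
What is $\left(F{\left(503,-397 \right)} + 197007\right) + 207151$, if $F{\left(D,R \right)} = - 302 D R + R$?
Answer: $60710443$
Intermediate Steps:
$F{\left(D,R \right)} = R - 302 D R$ ($F{\left(D,R \right)} = - 302 D R + R = R - 302 D R$)
$\left(F{\left(503,-397 \right)} + 197007\right) + 207151 = \left(- 397 \left(1 - 151906\right) + 197007\right) + 207151 = \left(\left(-397\right) \left(-151905\right) + 197007\right) + 207151 = \left(60306285 + 197007\right) + 207151 = 60503292 + 207151 = 60710443$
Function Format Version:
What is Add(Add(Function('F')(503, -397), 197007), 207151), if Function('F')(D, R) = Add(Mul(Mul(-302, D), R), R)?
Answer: 60710443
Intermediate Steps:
Function('F')(D, R) = Add(R, Mul(-302, D, R)) (Function('F')(D, R) = Add(Mul(-302, D, R), R) = Add(R, Mul(-302, D, R)))
Add(Add(Function('F')(503, -397), 197007), 207151) = Add(Add(Mul(-397, Add(1, Mul(-302, 503))), 197007), 207151) = Add(Add(Mul(-397, Add(1, -151906)), 197007), 207151) = Add(Add(Mul(-397, -151905), 197007), 207151) = Add(Add(60306285, 197007), 207151) = Add(60503292, 207151) = 60710443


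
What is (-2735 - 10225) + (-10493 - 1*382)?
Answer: -23835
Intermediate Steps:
(-2735 - 10225) + (-10493 - 1*382) = -12960 + (-10493 - 382) = -12960 - 10875 = -23835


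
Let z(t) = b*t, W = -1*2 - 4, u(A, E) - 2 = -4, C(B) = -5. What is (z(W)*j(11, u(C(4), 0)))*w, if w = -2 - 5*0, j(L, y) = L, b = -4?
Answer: -528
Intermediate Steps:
u(A, E) = -2 (u(A, E) = 2 - 4 = -2)
W = -6 (W = -2 - 4 = -6)
z(t) = -4*t
w = -2 (w = -2 + 0 = -2)
(z(W)*j(11, u(C(4), 0)))*w = (-4*(-6)*11)*(-2) = (24*11)*(-2) = 264*(-2) = -528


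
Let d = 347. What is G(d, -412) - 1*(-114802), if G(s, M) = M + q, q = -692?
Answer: 113698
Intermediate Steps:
G(s, M) = -692 + M (G(s, M) = M - 692 = -692 + M)
G(d, -412) - 1*(-114802) = (-692 - 412) - 1*(-114802) = -1104 + 114802 = 113698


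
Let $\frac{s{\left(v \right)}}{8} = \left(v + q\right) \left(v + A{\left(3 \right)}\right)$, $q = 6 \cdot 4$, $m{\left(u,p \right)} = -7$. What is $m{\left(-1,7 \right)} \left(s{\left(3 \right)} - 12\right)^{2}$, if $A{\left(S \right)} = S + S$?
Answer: $-26128368$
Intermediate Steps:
$A{\left(S \right)} = 2 S$
$q = 24$
$s{\left(v \right)} = 8 \left(6 + v\right) \left(24 + v\right)$ ($s{\left(v \right)} = 8 \left(v + 24\right) \left(v + 2 \cdot 3\right) = 8 \left(24 + v\right) \left(v + 6\right) = 8 \left(24 + v\right) \left(6 + v\right) = 8 \left(6 + v\right) \left(24 + v\right)$)
$m{\left(-1,7 \right)} \left(s{\left(3 \right)} - 12\right)^{2} = - 7 \left(\left(1152 + 8 \cdot 3^{2} + 240 \cdot 3\right) - 12\right)^{2} = - 7 \left(\left(1152 + 8 \cdot 9 + 720\right) - 12\right)^{2} = - 7 \left(\left(1152 + 72 + 720\right) - 12\right)^{2} = - 7 \left(1944 - 12\right)^{2} = - 7 \cdot 1932^{2} = \left(-7\right) 3732624 = -26128368$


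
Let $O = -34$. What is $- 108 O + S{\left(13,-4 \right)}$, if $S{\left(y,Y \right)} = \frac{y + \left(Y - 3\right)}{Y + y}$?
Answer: $\frac{11018}{3} \approx 3672.7$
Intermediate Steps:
$S{\left(y,Y \right)} = \frac{-3 + Y + y}{Y + y}$ ($S{\left(y,Y \right)} = \frac{y + \left(-3 + Y\right)}{Y + y} = \frac{-3 + Y + y}{Y + y}$)
$- 108 O + S{\left(13,-4 \right)} = \left(-108\right) \left(-34\right) + \frac{-3 - 4 + 13}{-4 + 13} = 3672 + \frac{1}{9} \cdot 6 = 3672 + \frac{2}{3} = \frac{11018}{3}$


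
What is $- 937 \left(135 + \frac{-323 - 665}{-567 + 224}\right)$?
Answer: $- \frac{44313541}{343} \approx -1.2919 \cdot 10^{5}$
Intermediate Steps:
$- 937 \left(135 + \frac{-323 - 665}{-567 + 224}\right) = - 937 \left(135 - \frac{988}{-343}\right) = - 937 \left(135 - - \frac{988}{343}\right) = - 937 \left(135 + \frac{988}{343}\right) = \left(-937\right) \frac{47293}{343} = - \frac{44313541}{343}$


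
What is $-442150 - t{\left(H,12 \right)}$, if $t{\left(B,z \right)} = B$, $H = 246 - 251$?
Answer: $-442145$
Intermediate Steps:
$H = -5$
$-442150 - t{\left(H,12 \right)} = -442150 - -5 = -442150 + 5 = -442145$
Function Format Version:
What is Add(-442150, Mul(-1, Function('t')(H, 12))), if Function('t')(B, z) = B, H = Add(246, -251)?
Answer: -442145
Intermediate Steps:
H = -5
Add(-442150, Mul(-1, Function('t')(H, 12))) = Add(-442150, Mul(-1, -5)) = Add(-442150, 5) = -442145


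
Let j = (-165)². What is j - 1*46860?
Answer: -19635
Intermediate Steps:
j = 27225
j - 1*46860 = 27225 - 1*46860 = 27225 - 46860 = -19635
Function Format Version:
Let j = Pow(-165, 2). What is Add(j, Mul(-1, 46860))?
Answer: -19635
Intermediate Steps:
j = 27225
Add(j, Mul(-1, 46860)) = Add(27225, Mul(-1, 46860)) = Add(27225, -46860) = -19635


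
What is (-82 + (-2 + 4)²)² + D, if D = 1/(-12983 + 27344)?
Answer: 87372325/14361 ≈ 6084.0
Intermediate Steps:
D = 1/14361 ≈ 6.9633e-5
(-82 + (-2 + 4)²)² + D = (-82 + (-2 + 4)²)² + 1/14361 = (-82 + 2²)² + 1/14361 = (-82 + 4)² + 1/14361 = (-78)² + 1/14361 = 6084 + 1/14361 = 87372325/14361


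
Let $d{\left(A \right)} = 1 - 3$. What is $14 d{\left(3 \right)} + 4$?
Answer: $-24$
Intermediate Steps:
$d{\left(A \right)} = -2$
$14 d{\left(3 \right)} + 4 = 14 \left(-2\right) + 4 = -28 + 4 = -24$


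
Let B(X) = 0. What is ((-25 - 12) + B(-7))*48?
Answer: -1776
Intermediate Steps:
((-25 - 12) + B(-7))*48 = ((-25 - 12) + 0)*48 = (-37 + 0)*48 = -37*48 = -1776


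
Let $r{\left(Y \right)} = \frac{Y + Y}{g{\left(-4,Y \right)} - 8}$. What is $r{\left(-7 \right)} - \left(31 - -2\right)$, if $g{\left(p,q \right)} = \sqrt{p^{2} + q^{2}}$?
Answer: $-145 - 14 \sqrt{65} \approx -257.87$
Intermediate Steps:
$r{\left(Y \right)} = \frac{2 Y}{-8 + \sqrt{16 + Y^{2}}}$ ($r{\left(Y \right)} = \frac{Y + Y}{\sqrt{\left(-4\right)^{2} + Y^{2}} - 8} = \frac{2 Y}{\sqrt{16 + Y^{2}} - 8} = \frac{2 Y}{-8 + \sqrt{16 + Y^{2}}}$)
$r{\left(-7 \right)} - \left(31 - -2\right) = 2 \left(-7\right) \frac{1}{-8 + \sqrt{16 + \left(-7\right)^{2}}} - \left(31 - -2\right) = 2 \left(-7\right) \frac{1}{-8 + \sqrt{16 + 49}} - \left(31 + \left(-68 + 70\right)\right) = 2 \left(-7\right) \frac{1}{-8 + \sqrt{65}} - \left(31 + 2\right) = - \frac{14}{-8 + \sqrt{65}} - 33 = -33 - \frac{14}{-8 + \sqrt{65}}$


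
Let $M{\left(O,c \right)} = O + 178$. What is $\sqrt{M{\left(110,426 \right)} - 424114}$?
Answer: $i \sqrt{423826} \approx 651.02 i$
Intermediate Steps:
$M{\left(O,c \right)} = 178 + O$
$\sqrt{M{\left(110,426 \right)} - 424114} = \sqrt{\left(178 + 110\right) - 424114} = \sqrt{288 - 424114} = \sqrt{-423826} = i \sqrt{423826}$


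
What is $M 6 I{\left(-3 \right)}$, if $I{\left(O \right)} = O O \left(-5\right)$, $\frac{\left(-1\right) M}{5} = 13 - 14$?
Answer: $-1350$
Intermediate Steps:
$M = 5$ ($M = - 5 \left(13 - 14\right) = \left(-5\right) \left(-1\right) = 5$)
$I{\left(O \right)} = - 5 O^{2}$ ($I{\left(O \right)} = O^{2} \left(-5\right) = - 5 O^{2}$)
$M 6 I{\left(-3 \right)} = 5 \cdot 6 \left(- 5 \left(-3\right)^{2}\right) = 30 \left(\left(-5\right) 9\right) = 30 \left(-45\right) = -1350$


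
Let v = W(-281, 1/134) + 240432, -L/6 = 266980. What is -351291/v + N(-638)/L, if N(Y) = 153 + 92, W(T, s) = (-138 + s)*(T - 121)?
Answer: -5359985941/4514326680 ≈ -1.1873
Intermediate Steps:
L = -1601880 (L = -6*266980 = -1601880)
W(T, s) = (-138 + s)*(-121 + T)
N(Y) = 245
v = 295905 (v = (16698 - 138*(-281) - 121/134 - 281/134) + 240432 = (16698 + 38778 - 121*1/134 - 281*1/134) + 240432 = (16698 + 38778 - 121/134 - 281/134) + 240432 = 55473 + 240432 = 295905)
-351291/v + N(-638)/L = -351291/295905 + 245/(-1601880) = -351291*1/295905 + 245*(-1/1601880) = -117097/98635 - 7/45768 = -5359985941/4514326680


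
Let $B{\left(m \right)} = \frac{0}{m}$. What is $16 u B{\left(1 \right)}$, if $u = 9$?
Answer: $0$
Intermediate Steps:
$B{\left(m \right)} = 0$
$16 u B{\left(1 \right)} = 16 \cdot 9 \cdot 0 = 144 \cdot 0 = 0$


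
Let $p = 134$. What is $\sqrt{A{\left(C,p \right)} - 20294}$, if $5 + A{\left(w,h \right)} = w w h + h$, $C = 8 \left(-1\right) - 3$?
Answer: $3 i \sqrt{439} \approx 62.857 i$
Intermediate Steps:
$C = -11$ ($C = -8 - 3 = -11$)
$A{\left(w,h \right)} = -5 + h + h w^{2}$ ($A{\left(w,h \right)} = -5 + \left(w w h + h\right) = -5 + \left(w^{2} h + h\right) = -5 + \left(h w^{2} + h\right) = -5 + \left(h + h w^{2}\right) = -5 + h + h w^{2}$)
$\sqrt{A{\left(C,p \right)} - 20294} = \sqrt{\left(-5 + 134 + 134 \left(-11\right)^{2}\right) - 20294} = \sqrt{\left(-5 + 134 + 134 \cdot 121\right) - 20294} = \sqrt{\left(-5 + 134 + 16214\right) - 20294} = \sqrt{16343 - 20294} = \sqrt{-3951} = 3 i \sqrt{439}$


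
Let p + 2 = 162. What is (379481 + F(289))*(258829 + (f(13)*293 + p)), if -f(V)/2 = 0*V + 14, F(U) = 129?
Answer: 95200493850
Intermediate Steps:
p = 160 (p = -2 + 162 = 160)
f(V) = -28 (f(V) = -2*(0*V + 14) = -2*(0 + 14) = -2*14 = -28)
(379481 + F(289))*(258829 + (f(13)*293 + p)) = (379481 + 129)*(258829 + (-28*293 + 160)) = 379610*(258829 + (-8204 + 160)) = 379610*(258829 - 8044) = 379610*250785 = 95200493850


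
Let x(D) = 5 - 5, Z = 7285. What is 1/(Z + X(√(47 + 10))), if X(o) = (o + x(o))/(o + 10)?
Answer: 156599/1140616064 - 5*√57/1140616064 ≈ 0.00013726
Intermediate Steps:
x(D) = 0
X(o) = o/(10 + o) (X(o) = (o + 0)/(o + 10) = o/(10 + o))
1/(Z + X(√(47 + 10))) = 1/(7285 + √(47 + 10)/(10 + √(47 + 10))) = 1/(7285 + √57/(10 + √57))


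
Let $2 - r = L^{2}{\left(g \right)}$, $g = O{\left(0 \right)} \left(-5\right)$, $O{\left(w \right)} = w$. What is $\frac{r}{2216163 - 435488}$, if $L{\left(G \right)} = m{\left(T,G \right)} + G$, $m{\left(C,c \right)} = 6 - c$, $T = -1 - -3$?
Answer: $- \frac{34}{1780675} \approx -1.9094 \cdot 10^{-5}$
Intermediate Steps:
$T = 2$ ($T = -1 + 3 = 2$)
$g = 0$ ($g = 0 \left(-5\right) = 0$)
$L{\left(G \right)} = 6$ ($L{\left(G \right)} = \left(6 - G\right) + G = 6$)
$r = -34$ ($r = 2 - 6^{2} = 2 - 36 = -34$)
$\frac{r}{2216163 - 435488} = - \frac{34}{2216163 - 435488} = - \frac{34}{1780675}$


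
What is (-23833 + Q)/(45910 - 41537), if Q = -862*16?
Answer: -37625/4373 ≈ -8.6039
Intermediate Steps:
Q = -13792
(-23833 + Q)/(45910 - 41537) = (-23833 - 13792)/(45910 - 41537) = -37625/4373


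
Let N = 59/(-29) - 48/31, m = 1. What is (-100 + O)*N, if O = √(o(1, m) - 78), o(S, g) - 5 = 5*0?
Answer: 322100/899 - 3221*I*√73/899 ≈ 358.29 - 30.612*I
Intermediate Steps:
N = -3221/899 (N = 59*(-1/29) - 48*1/31 = -59/29 - 48/31 = -3221/899 ≈ -3.5829)
o(S, g) = 5 (o(S, g) = 5 + 5*0 = 5 + 0 = 5)
O = I*√73 (O = √(5 - 78) = √(-73) = I*√73 ≈ 8.544*I)
(-100 + O)*N = (-100 + I*√73)*(-3221/899) = 322100/899 - 3221*I*√73/899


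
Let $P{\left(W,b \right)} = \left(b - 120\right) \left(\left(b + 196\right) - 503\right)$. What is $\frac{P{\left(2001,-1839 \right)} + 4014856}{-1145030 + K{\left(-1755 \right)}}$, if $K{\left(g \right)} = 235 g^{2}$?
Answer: $\frac{1643774}{144532169} \approx 0.011373$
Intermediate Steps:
$P{\left(W,b \right)} = \left(-307 + b\right) \left(-120 + b\right)$ ($P{\left(W,b \right)} = \left(-120 + b\right) \left(\left(196 + b\right) - 503\right) = \left(-120 + b\right) \left(-307 + b\right) = \left(-307 + b\right) \left(-120 + b\right)$)
$\frac{P{\left(2001,-1839 \right)} + 4014856}{-1145030 + K{\left(-1755 \right)}} = \frac{\left(36840 + \left(-1839\right)^{2} - -785253\right) + 4014856}{-1145030 + 235 \left(-1755\right)^{2}} = \frac{\left(36840 + 3381921 + 785253\right) + 4014856}{-1145030 + 235 \cdot 3080025} = \frac{4204014 + 4014856}{-1145030 + 723805875} = \frac{8218870}{722660845} = 8218870 \cdot \frac{1}{722660845} = \frac{1643774}{144532169}$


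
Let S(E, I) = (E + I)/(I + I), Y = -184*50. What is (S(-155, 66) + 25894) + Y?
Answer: 2203519/132 ≈ 16693.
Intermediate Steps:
Y = -9200
S(E, I) = (E + I)/(2*I) (S(E, I) = (E + I)/((2*I)) = (E + I)*(1/(2*I)) = (E + I)/(2*I))
(S(-155, 66) + 25894) + Y = ((½)*(-155 + 66)/66 + 25894) - 9200 = ((½)*(1/66)*(-89) + 25894) - 9200 = (-89/132 + 25894) - 9200 = 3417919/132 - 9200 = 2203519/132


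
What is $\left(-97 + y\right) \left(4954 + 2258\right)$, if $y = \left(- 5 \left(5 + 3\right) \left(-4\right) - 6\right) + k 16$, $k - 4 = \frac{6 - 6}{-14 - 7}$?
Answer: $872652$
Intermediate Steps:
$k = 4$ ($k = 4 + \frac{6 - 6}{-14 - 7} = 4 + \frac{0}{-21} = 4 + 0 \left(- \frac{1}{21}\right) = 4 + 0 = 4$)
$y = 218$ ($y = \left(- 5 \left(5 + 3\right) \left(-4\right) - 6\right) + 4 \cdot 16 = \left(\left(-5\right) 8 \left(-4\right) - 6\right) + 64 = \left(\left(-40\right) \left(-4\right) - 6\right) + 64 = \left(160 - 6\right) + 64 = 154 + 64 = 218$)
$\left(-97 + y\right) \left(4954 + 2258\right) = \left(-97 + 218\right) \left(4954 + 2258\right) = 121 \cdot 7212 = 872652$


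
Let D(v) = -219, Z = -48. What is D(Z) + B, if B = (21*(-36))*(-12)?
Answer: 8853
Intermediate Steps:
B = 9072 (B = -756*(-12) = 9072)
D(Z) + B = -219 + 9072 = 8853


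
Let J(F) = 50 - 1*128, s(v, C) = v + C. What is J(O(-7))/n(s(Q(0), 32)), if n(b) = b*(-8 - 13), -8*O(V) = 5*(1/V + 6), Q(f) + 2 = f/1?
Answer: 13/105 ≈ 0.12381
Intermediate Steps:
Q(f) = -2 + f (Q(f) = -2 + f/1 = -2 + f*1 = -2 + f)
s(v, C) = C + v
O(V) = -15/4 - 5/(8*V) (O(V) = -5*(1/V + 6)/8 = -5*(6 + 1/V)/8 = -(30 + 5/V)/8 = -15/4 - 5/(8*V))
n(b) = -21*b (n(b) = b*(-21) = -21*b)
J(F) = -78 (J(F) = 50 - 128 = -78)
J(O(-7))/n(s(Q(0), 32)) = -78*(-1/(21*(32 + (-2 + 0)))) = -78*(-1/(21*(32 - 2))) = -78/((-21*30)) = -78/(-630) = -78*(-1/630) = 13/105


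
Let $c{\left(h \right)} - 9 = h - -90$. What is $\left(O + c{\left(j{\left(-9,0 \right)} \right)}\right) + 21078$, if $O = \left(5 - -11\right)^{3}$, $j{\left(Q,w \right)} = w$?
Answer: $25273$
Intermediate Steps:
$c{\left(h \right)} = 99 + h$ ($c{\left(h \right)} = 9 + \left(h - -90\right) = 9 + \left(h + 90\right) = 9 + \left(90 + h\right) = 99 + h$)
$O = 4096$ ($O = \left(5 + 11\right)^{3} = 16^{3} = 4096$)
$\left(O + c{\left(j{\left(-9,0 \right)} \right)}\right) + 21078 = \left(4096 + \left(99 + 0\right)\right) + 21078 = \left(4096 + 99\right) + 21078 = 4195 + 21078 = 25273$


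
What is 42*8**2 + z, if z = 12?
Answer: 2700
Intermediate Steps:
42*8**2 + z = 42*8**2 + 12 = 42*64 + 12 = 2688 + 12 = 2700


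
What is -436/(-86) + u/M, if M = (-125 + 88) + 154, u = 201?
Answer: 11383/1677 ≈ 6.7877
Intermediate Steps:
M = 117 (M = -37 + 154 = 117)
-436/(-86) + u/M = -436/(-86) + 201/117 = -436*(-1/86) + 201*(1/117) = 218/43 + 67/39 = 11383/1677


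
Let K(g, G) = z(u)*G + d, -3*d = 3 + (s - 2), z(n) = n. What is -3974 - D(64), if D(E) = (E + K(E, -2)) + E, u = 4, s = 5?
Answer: -4092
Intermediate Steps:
d = -2 (d = -(3 + (5 - 2))/3 = -(3 + 3)/3 = -⅓*6 = -2)
K(g, G) = -2 + 4*G (K(g, G) = 4*G - 2 = -2 + 4*G)
D(E) = -10 + 2*E (D(E) = (E + (-2 + 4*(-2))) + E = (E + (-2 - 8)) + E = (E - 10) + E = (-10 + E) + E = -10 + 2*E)
-3974 - D(64) = -3974 - (-10 + 2*64) = -3974 - (-10 + 128) = -3974 - 1*118 = -3974 - 118 = -4092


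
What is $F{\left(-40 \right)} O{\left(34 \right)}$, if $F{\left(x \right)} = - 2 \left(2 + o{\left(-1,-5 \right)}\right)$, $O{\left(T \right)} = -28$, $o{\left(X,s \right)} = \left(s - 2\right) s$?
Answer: $2072$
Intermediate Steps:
$o{\left(X,s \right)} = s \left(-2 + s\right)$ ($o{\left(X,s \right)} = \left(-2 + s\right) s = s \left(-2 + s\right)$)
$F{\left(x \right)} = -74$ ($F{\left(x \right)} = - 2 \left(2 - 5 \left(-2 - 5\right)\right) = - 2 \left(2 - -35\right) = - 2 \left(2 + 35\right) = \left(-2\right) 37 = -74$)
$F{\left(-40 \right)} O{\left(34 \right)} = \left(-74\right) \left(-28\right) = 2072$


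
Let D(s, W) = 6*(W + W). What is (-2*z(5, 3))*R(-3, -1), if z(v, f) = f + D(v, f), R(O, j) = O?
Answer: 234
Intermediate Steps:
D(s, W) = 12*W (D(s, W) = 6*(2*W) = 12*W)
z(v, f) = 13*f (z(v, f) = f + 12*f = 13*f)
(-2*z(5, 3))*R(-3, -1) = -26*3*(-3) = -2*39*(-3) = -78*(-3) = 234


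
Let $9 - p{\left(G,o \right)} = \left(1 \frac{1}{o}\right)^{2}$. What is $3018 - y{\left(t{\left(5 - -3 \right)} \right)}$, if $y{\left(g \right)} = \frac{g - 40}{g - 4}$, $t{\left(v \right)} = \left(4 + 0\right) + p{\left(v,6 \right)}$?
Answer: $\frac{975787}{323} \approx 3021.0$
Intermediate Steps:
$p{\left(G,o \right)} = 9 - \frac{1}{o^{2}}$ ($p{\left(G,o \right)} = 9 - \left(1 \frac{1}{o}\right)^{2} = 9 - \left(\frac{1}{o}\right)^{2} = 9 - \frac{1}{o^{2}}$)
$t{\left(v \right)} = \frac{467}{36}$ ($t{\left(v \right)} = \left(4 + 0\right) + \left(9 - \frac{1}{36}\right) = 4 + \left(9 - \frac{1}{36}\right) = 4 + \frac{323}{36} = \frac{467}{36}$)
$y{\left(g \right)} = \frac{-40 + g}{-4 + g}$
$3018 - y{\left(t{\left(5 - -3 \right)} \right)} = 3018 - \frac{-40 + \frac{467}{36}}{-4 + \frac{467}{36}} = 3018 - \frac{1}{\frac{323}{36}} \left(- \frac{973}{36}\right) = 3018 - \frac{36}{323} \left(- \frac{973}{36}\right) = 3018 - - \frac{973}{323} = 3018 + \frac{973}{323} = \frac{975787}{323}$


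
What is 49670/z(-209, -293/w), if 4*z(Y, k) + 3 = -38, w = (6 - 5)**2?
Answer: -198680/41 ≈ -4845.9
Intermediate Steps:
w = 1 (w = 1**2 = 1)
z(Y, k) = -41/4 (z(Y, k) = -3/4 + (1/4)*(-38) = -3/4 - 19/2 = -41/4)
49670/z(-209, -293/w) = 49670/(-41/4) = 49670*(-4/41) = -198680/41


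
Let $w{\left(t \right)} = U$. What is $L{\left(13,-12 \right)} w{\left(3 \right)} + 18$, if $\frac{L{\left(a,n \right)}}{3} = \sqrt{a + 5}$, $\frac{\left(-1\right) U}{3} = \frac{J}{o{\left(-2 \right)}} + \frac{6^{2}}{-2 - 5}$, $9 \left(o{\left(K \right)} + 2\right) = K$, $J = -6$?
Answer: $18 + \frac{4617 \sqrt{2}}{70} \approx 111.28$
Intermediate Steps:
$o{\left(K \right)} = -2 + \frac{K}{9}$
$U = \frac{513}{70}$ ($U = - 3 \left(- \frac{6}{-2 + \frac{1}{9} \left(-2\right)} + \frac{6^{2}}{-2 - 5}\right) = - 3 \left(- \frac{6}{-2 - \frac{2}{9}} + \frac{36}{-7}\right) = - 3 \left(- \frac{6}{- \frac{20}{9}} + 36 \left(- \frac{1}{7}\right)\right) = - 3 \left(\left(-6\right) \left(- \frac{9}{20}\right) - \frac{36}{7}\right) = - 3 \left(\frac{27}{10} - \frac{36}{7}\right) = \left(-3\right) \left(- \frac{171}{70}\right) = \frac{513}{70} \approx 7.3286$)
$w{\left(t \right)} = \frac{513}{70}$
$L{\left(a,n \right)} = 3 \sqrt{5 + a}$ ($L{\left(a,n \right)} = 3 \sqrt{a + 5} = 3 \sqrt{5 + a}$)
$L{\left(13,-12 \right)} w{\left(3 \right)} + 18 = 3 \sqrt{5 + 13} \cdot \frac{513}{70} + 18 = 3 \sqrt{18} \cdot \frac{513}{70} + 18 = 3 \cdot 3 \sqrt{2} \cdot \frac{513}{70} + 18 = 9 \sqrt{2} \cdot \frac{513}{70} + 18 = \frac{4617 \sqrt{2}}{70} + 18 = 18 + \frac{4617 \sqrt{2}}{70}$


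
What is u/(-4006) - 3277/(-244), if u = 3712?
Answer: 6110967/488732 ≈ 12.504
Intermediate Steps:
u/(-4006) - 3277/(-244) = 3712/(-4006) - 3277/(-244) = 3712*(-1/4006) - 3277*(-1/244) = -1856/2003 + 3277/244 = 6110967/488732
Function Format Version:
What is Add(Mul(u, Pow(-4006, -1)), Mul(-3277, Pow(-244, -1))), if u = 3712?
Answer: Rational(6110967, 488732) ≈ 12.504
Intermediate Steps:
Add(Mul(u, Pow(-4006, -1)), Mul(-3277, Pow(-244, -1))) = Add(Mul(3712, Pow(-4006, -1)), Mul(-3277, Pow(-244, -1))) = Add(Mul(3712, Rational(-1, 4006)), Mul(-3277, Rational(-1, 244))) = Add(Rational(-1856, 2003), Rational(3277, 244)) = Rational(6110967, 488732)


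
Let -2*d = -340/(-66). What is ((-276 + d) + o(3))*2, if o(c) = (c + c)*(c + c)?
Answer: -16010/33 ≈ -485.15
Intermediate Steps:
o(c) = 4*c**2 (o(c) = (2*c)*(2*c) = 4*c**2)
d = -85/33 (d = -(-170)/(-66) = -(-170)*(-1)/66 = -1/2*170/33 = -85/33 ≈ -2.5758)
((-276 + d) + o(3))*2 = ((-276 - 85/33) + 4*3**2)*2 = (-9193/33 + 4*9)*2 = (-9193/33 + 36)*2 = -8005/33*2 = -16010/33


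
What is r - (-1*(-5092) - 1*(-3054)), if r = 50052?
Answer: 41906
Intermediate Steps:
r - (-1*(-5092) - 1*(-3054)) = 50052 - (-1*(-5092) - 1*(-3054)) = 50052 - (5092 + 3054) = 50052 - 1*8146 = 50052 - 8146 = 41906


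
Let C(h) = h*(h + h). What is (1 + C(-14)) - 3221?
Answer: -2828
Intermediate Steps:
C(h) = 2*h² (C(h) = h*(2*h) = 2*h²)
(1 + C(-14)) - 3221 = (1 + 2*(-14)²) - 3221 = (1 + 2*196) - 3221 = (1 + 392) - 3221 = 393 - 3221 = -2828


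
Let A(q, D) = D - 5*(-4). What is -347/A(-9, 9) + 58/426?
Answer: -73070/6177 ≈ -11.829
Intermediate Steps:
A(q, D) = 20 + D (A(q, D) = D + 20 = 20 + D)
-347/A(-9, 9) + 58/426 = -347/(20 + 9) + 58/426 = -347/29 + 58*(1/426) = -347*1/29 + 29/213 = -347/29 + 29/213 = -73070/6177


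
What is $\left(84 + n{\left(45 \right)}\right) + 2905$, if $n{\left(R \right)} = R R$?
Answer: $5014$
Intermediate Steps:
$n{\left(R \right)} = R^{2}$
$\left(84 + n{\left(45 \right)}\right) + 2905 = \left(84 + 45^{2}\right) + 2905 = \left(84 + 2025\right) + 2905 = 2109 + 2905 = 5014$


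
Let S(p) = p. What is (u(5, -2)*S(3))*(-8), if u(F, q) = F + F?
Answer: -240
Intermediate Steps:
u(F, q) = 2*F
(u(5, -2)*S(3))*(-8) = ((2*5)*3)*(-8) = (10*3)*(-8) = 30*(-8) = -240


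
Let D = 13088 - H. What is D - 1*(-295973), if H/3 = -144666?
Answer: 743059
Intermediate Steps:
H = -433998 (H = 3*(-144666) = -433998)
D = 447086 (D = 13088 - 1*(-433998) = 13088 + 433998 = 447086)
D - 1*(-295973) = 447086 - 1*(-295973) = 447086 + 295973 = 743059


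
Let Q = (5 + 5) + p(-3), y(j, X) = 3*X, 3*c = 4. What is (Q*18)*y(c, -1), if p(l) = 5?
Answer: -810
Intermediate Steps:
c = 4/3 (c = (⅓)*4 = 4/3 ≈ 1.3333)
Q = 15 (Q = (5 + 5) + 5 = 10 + 5 = 15)
(Q*18)*y(c, -1) = (15*18)*(3*(-1)) = 270*(-3) = -810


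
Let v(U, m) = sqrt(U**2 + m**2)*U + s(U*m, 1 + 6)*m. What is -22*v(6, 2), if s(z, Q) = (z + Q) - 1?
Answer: -792 - 264*sqrt(10) ≈ -1626.8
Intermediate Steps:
s(z, Q) = -1 + Q + z (s(z, Q) = (Q + z) - 1 = -1 + Q + z)
v(U, m) = U*sqrt(U**2 + m**2) + m*(6 + U*m) (v(U, m) = sqrt(U**2 + m**2)*U + (-1 + (1 + 6) + U*m)*m = U*sqrt(U**2 + m**2) + (-1 + 7 + U*m)*m = U*sqrt(U**2 + m**2) + (6 + U*m)*m = U*sqrt(U**2 + m**2) + m*(6 + U*m))
-22*v(6, 2) = -22*(6*sqrt(6**2 + 2**2) + 2*(6 + 6*2)) = -22*(6*sqrt(36 + 4) + 2*(6 + 12)) = -22*(6*sqrt(40) + 2*18) = -22*(6*(2*sqrt(10)) + 36) = -22*(12*sqrt(10) + 36) = -22*(36 + 12*sqrt(10)) = -792 - 264*sqrt(10)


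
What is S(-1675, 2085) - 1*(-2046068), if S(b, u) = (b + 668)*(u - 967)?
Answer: 920242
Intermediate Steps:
S(b, u) = (-967 + u)*(668 + b) (S(b, u) = (668 + b)*(-967 + u) = (-967 + u)*(668 + b))
S(-1675, 2085) - 1*(-2046068) = (-645956 - 967*(-1675) + 668*2085 - 1675*2085) - 1*(-2046068) = (-645956 + 1619725 + 1392780 - 3492375) + 2046068 = -1125826 + 2046068 = 920242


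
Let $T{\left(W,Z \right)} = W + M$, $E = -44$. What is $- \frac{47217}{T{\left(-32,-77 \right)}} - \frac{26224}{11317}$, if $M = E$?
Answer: $\frac{532361765}{860092} \approx 618.96$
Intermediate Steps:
$M = -44$
$T{\left(W,Z \right)} = -44 + W$ ($T{\left(W,Z \right)} = W - 44 = -44 + W$)
$- \frac{47217}{T{\left(-32,-77 \right)}} - \frac{26224}{11317} = - \frac{47217}{-44 - 32} - \frac{26224}{11317} = - \frac{47217}{-76} - \frac{26224}{11317} = \left(-47217\right) \left(- \frac{1}{76}\right) - \frac{26224}{11317} = \frac{47217}{76} - \frac{26224}{11317} = \frac{532361765}{860092}$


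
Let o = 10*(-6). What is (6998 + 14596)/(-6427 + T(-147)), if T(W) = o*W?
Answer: 21594/2393 ≈ 9.0238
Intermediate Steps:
o = -60
T(W) = -60*W
(6998 + 14596)/(-6427 + T(-147)) = (6998 + 14596)/(-6427 - 60*(-147)) = 21594/(-6427 + 8820) = 21594/2393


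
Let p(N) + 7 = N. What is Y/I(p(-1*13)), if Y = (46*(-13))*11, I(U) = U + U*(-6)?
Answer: -3289/50 ≈ -65.780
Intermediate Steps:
p(N) = -7 + N
I(U) = -5*U (I(U) = U - 6*U = -5*U)
Y = -6578 (Y = -598*11 = -6578)
Y/I(p(-1*13)) = -6578*(-1/(5*(-7 - 1*13))) = -6578*(-1/(5*(-7 - 13))) = -6578/((-5*(-20))) = -6578/100 = -6578*1/100 = -3289/50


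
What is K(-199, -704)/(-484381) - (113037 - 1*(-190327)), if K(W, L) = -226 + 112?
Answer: -146943757570/484381 ≈ -3.0336e+5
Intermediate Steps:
K(W, L) = -114
K(-199, -704)/(-484381) - (113037 - 1*(-190327)) = -114/(-484381) - (113037 - 1*(-190327)) = -114*(-1/484381) - (113037 + 190327) = 114/484381 - 1*303364 = 114/484381 - 303364 = -146943757570/484381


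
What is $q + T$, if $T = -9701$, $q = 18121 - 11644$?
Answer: $-3224$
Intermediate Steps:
$q = 6477$ ($q = 18121 - 11644 = 6477$)
$q + T = 6477 - 9701 = -3224$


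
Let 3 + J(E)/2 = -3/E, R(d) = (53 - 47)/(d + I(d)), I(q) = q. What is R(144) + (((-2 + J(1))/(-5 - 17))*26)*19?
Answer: 165995/528 ≈ 314.38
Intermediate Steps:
R(d) = 3/d (R(d) = (53 - 47)/(d + d) = 6/((2*d)) = 6*(1/(2*d)) = 3/d)
J(E) = -6 - 6/E (J(E) = -6 + 2*(-3/E) = -6 - 6/E)
R(144) + (((-2 + J(1))/(-5 - 17))*26)*19 = 3/144 + (((-2 + (-6 - 6/1))/(-5 - 17))*26)*19 = 3*(1/144) + (((-2 + (-6 - 6*1))/(-22))*26)*19 = 1/48 + (((-2 + (-6 - 6))*(-1/22))*26)*19 = 1/48 + (((-2 - 12)*(-1/22))*26)*19 = 1/48 + (-14*(-1/22)*26)*19 = 1/48 + ((7/11)*26)*19 = 1/48 + (182/11)*19 = 1/48 + 3458/11 = 165995/528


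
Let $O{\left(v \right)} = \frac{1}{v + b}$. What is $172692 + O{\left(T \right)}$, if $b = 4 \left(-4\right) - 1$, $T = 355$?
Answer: $\frac{58369897}{338} \approx 1.7269 \cdot 10^{5}$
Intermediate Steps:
$b = -17$ ($b = -16 - 1 = -17$)
$O{\left(v \right)} = \frac{1}{-17 + v}$ ($O{\left(v \right)} = \frac{1}{v - 17} = \frac{1}{-17 + v}$)
$172692 + O{\left(T \right)} = 172692 + \frac{1}{-17 + 355} = 172692 + \frac{1}{338} = \frac{58369897}{338}$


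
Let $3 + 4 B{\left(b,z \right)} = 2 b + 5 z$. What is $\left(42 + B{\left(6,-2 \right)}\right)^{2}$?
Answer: $\frac{27889}{16} \approx 1743.1$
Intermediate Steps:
$B{\left(b,z \right)} = - \frac{3}{4} + \frac{b}{2} + \frac{5 z}{4}$ ($B{\left(b,z \right)} = - \frac{3}{4} + \frac{2 b + 5 z}{4} = - \frac{3}{4} + \left(\frac{b}{2} + \frac{5 z}{4}\right) = - \frac{3}{4} + \frac{b}{2} + \frac{5 z}{4}$)
$\left(42 + B{\left(6,-2 \right)}\right)^{2} = \left(42 + \left(- \frac{3}{4} + \frac{1}{2} \cdot 6 + \frac{5}{4} \left(-2\right)\right)\right)^{2} = \left(42 - \frac{1}{4}\right)^{2} = \left(\frac{167}{4}\right)^{2} = \frac{27889}{16}$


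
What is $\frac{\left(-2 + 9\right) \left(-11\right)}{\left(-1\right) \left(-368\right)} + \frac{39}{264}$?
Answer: $- \frac{249}{4048} \approx -0.061512$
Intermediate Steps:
$\frac{\left(-2 + 9\right) \left(-11\right)}{\left(-1\right) \left(-368\right)} + \frac{39}{264} = \frac{7 \left(-11\right)}{368} + 39 \cdot \frac{1}{264} = \left(-77\right) \frac{1}{368} + \frac{13}{88} = - \frac{77}{368} + \frac{13}{88} = - \frac{249}{4048}$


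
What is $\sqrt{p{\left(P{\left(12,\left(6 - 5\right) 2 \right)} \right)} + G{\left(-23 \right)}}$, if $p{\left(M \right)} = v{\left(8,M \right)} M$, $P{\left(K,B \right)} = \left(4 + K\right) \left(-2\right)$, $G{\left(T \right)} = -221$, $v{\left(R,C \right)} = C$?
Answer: $\sqrt{803} \approx 28.337$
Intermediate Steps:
$P{\left(K,B \right)} = -8 - 2 K$
$p{\left(M \right)} = M^{2}$ ($p{\left(M \right)} = M M = M^{2}$)
$\sqrt{p{\left(P{\left(12,\left(6 - 5\right) 2 \right)} \right)} + G{\left(-23 \right)}} = \sqrt{\left(-8 - 24\right)^{2} - 221} = \sqrt{\left(-32\right)^{2} - 221} = \sqrt{1024 - 221} = \sqrt{803}$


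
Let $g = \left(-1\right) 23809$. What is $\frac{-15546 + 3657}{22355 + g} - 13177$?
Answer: $- \frac{19147469}{1454} \approx -13169.0$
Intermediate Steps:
$g = -23809$
$\frac{-15546 + 3657}{22355 + g} - 13177 = \frac{-15546 + 3657}{22355 - 23809} - 13177 = - \frac{11889}{-1454} - 13177 = \left(-11889\right) \left(- \frac{1}{1454}\right) - 13177 = \frac{11889}{1454} - 13177 = - \frac{19147469}{1454}$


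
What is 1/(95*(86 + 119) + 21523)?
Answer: 1/40998 ≈ 2.4391e-5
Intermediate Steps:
1/(95*(86 + 119) + 21523) = 1/(95*205 + 21523) = 1/(19475 + 21523) = 1/40998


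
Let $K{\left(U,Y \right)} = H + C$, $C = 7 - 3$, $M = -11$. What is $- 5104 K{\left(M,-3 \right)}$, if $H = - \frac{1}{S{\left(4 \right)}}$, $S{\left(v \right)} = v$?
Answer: $-19140$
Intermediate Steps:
$H = - \frac{1}{4} \approx -0.25$
$C = 4$
$K{\left(U,Y \right)} = \frac{15}{4}$ ($K{\left(U,Y \right)} = - \frac{1}{4} + 4 = \frac{15}{4}$)
$- 5104 K{\left(M,-3 \right)} = \left(-5104\right) \frac{15}{4} = -19140$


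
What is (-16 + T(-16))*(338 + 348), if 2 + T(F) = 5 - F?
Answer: 2058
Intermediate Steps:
T(F) = 3 - F (T(F) = -2 + (5 - F) = 3 - F)
(-16 + T(-16))*(338 + 348) = (-16 + (3 - 1*(-16)))*(338 + 348) = (-16 + (3 + 16))*686 = (-16 + 19)*686 = 3*686 = 2058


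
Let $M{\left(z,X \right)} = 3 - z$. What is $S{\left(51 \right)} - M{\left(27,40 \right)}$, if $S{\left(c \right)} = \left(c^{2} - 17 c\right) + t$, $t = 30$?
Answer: $1788$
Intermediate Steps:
$S{\left(c \right)} = 30 + c^{2} - 17 c$ ($S{\left(c \right)} = \left(c^{2} - 17 c\right) + 30 = 30 + c^{2} - 17 c$)
$S{\left(51 \right)} - M{\left(27,40 \right)} = \left(30 + 51^{2} - 867\right) - \left(3 - 27\right) = \left(30 + 2601 - 867\right) - \left(3 - 27\right) = 1764 - -24 = 1764 + 24 = 1788$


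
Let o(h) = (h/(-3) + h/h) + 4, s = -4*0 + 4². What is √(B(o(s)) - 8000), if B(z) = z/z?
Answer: I*√7999 ≈ 89.437*I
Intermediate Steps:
s = 16 (s = 0 + 16 = 16)
o(h) = 5 - h/3 (o(h) = (h*(-⅓) + 1) + 4 = (-h/3 + 1) + 4 = (1 - h/3) + 4 = 5 - h/3)
B(z) = 1
√(B(o(s)) - 8000) = √(1 - 8000) = √(-7999) = I*√7999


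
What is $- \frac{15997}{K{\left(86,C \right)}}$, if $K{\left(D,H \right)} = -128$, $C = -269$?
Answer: $\frac{15997}{128} \approx 124.98$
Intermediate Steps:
$- \frac{15997}{K{\left(86,C \right)}} = - \frac{15997}{-128} = \left(-15997\right) \left(- \frac{1}{128}\right) = \frac{15997}{128}$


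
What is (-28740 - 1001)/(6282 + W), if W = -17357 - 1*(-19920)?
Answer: -29741/8845 ≈ -3.3625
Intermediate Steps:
W = 2563 (W = -17357 + 19920 = 2563)
(-28740 - 1001)/(6282 + W) = (-28740 - 1001)/(6282 + 2563) = -29741/8845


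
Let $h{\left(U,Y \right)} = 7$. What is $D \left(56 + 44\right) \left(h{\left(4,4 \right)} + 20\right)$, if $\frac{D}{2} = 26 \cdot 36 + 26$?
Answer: $5194800$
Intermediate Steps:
$D = 1924$ ($D = 2 \left(26 \cdot 36 + 26\right) = 2 \left(936 + 26\right) = 2 \cdot 962 = 1924$)
$D \left(56 + 44\right) \left(h{\left(4,4 \right)} + 20\right) = 1924 \left(56 + 44\right) \left(7 + 20\right) = 1924 \cdot 100 \cdot 27 = 1924 \cdot 2700 = 5194800$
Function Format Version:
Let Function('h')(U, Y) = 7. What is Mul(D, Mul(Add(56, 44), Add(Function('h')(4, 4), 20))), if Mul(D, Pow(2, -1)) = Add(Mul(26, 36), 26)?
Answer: 5194800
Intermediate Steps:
D = 1924 (D = Mul(2, Add(Mul(26, 36), 26)) = Mul(2, Add(936, 26)) = Mul(2, 962) = 1924)
Mul(D, Mul(Add(56, 44), Add(Function('h')(4, 4), 20))) = Mul(1924, Mul(Add(56, 44), Add(7, 20))) = Mul(1924, Mul(100, 27)) = Mul(1924, 2700) = 5194800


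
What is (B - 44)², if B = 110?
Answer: 4356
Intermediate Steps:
(B - 44)² = (110 - 44)² = 66² = 4356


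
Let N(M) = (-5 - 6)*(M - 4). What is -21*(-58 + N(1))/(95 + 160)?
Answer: 35/17 ≈ 2.0588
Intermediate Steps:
N(M) = 44 - 11*M (N(M) = -11*(-4 + M) = 44 - 11*M)
-21*(-58 + N(1))/(95 + 160) = -21*(-58 + (44 - 11*1))/(95 + 160) = -21*(-58 + (44 - 11))/255 = -21*(-58 + 33)/255 = -(-525)/255 = -21*(-5/51) = 35/17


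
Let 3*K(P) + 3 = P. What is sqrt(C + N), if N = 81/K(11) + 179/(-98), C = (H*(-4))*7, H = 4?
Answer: I*sqrt(65426)/28 ≈ 9.1352*I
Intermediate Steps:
K(P) = -1 + P/3
C = -112 (C = (4*(-4))*7 = -16*7 = -112)
N = 11191/392 (N = 81/(-1 + (1/3)*11) + 179/(-98) = 81/(-1 + 11/3) + 179*(-1/98) = 81/(8/3) - 179/98 = 81*(3/8) - 179/98 = 243/8 - 179/98 = 11191/392 ≈ 28.548)
sqrt(C + N) = sqrt(-112 + 11191/392) = sqrt(-32713/392) = I*sqrt(65426)/28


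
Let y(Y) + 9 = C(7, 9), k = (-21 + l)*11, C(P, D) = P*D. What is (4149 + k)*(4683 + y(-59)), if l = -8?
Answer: 18142710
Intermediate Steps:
C(P, D) = D*P
k = -319 (k = (-21 - 8)*11 = -29*11 = -319)
y(Y) = 54 (y(Y) = -9 + 9*7 = -9 + 63 = 54)
(4149 + k)*(4683 + y(-59)) = (4149 - 319)*(4683 + 54) = 3830*4737 = 18142710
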